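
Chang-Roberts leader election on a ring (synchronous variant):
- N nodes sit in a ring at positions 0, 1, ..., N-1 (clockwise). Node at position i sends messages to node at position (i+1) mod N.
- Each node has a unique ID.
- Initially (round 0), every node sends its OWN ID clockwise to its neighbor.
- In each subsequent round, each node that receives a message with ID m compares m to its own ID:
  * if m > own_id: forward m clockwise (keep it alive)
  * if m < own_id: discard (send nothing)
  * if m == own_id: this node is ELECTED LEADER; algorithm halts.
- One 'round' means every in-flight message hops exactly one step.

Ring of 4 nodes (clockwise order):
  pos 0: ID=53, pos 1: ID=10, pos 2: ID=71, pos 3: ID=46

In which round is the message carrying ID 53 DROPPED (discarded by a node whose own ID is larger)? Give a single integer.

Round 1: pos1(id10) recv 53: fwd; pos2(id71) recv 10: drop; pos3(id46) recv 71: fwd; pos0(id53) recv 46: drop
Round 2: pos2(id71) recv 53: drop; pos0(id53) recv 71: fwd
Round 3: pos1(id10) recv 71: fwd
Round 4: pos2(id71) recv 71: ELECTED
Message ID 53 originates at pos 0; dropped at pos 2 in round 2

Answer: 2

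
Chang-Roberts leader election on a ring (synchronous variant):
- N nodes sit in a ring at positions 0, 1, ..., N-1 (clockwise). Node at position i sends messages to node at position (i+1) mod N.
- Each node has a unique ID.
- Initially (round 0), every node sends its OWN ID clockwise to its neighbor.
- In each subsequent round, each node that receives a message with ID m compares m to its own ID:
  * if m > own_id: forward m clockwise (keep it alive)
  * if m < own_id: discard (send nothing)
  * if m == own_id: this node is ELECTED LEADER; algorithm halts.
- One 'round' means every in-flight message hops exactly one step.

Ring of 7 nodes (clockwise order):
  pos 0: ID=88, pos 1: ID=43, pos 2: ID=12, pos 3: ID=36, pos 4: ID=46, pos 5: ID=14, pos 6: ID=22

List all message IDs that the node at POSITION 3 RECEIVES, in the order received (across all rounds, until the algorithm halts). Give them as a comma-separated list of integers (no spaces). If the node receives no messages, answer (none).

Answer: 12,43,88

Derivation:
Round 1: pos1(id43) recv 88: fwd; pos2(id12) recv 43: fwd; pos3(id36) recv 12: drop; pos4(id46) recv 36: drop; pos5(id14) recv 46: fwd; pos6(id22) recv 14: drop; pos0(id88) recv 22: drop
Round 2: pos2(id12) recv 88: fwd; pos3(id36) recv 43: fwd; pos6(id22) recv 46: fwd
Round 3: pos3(id36) recv 88: fwd; pos4(id46) recv 43: drop; pos0(id88) recv 46: drop
Round 4: pos4(id46) recv 88: fwd
Round 5: pos5(id14) recv 88: fwd
Round 6: pos6(id22) recv 88: fwd
Round 7: pos0(id88) recv 88: ELECTED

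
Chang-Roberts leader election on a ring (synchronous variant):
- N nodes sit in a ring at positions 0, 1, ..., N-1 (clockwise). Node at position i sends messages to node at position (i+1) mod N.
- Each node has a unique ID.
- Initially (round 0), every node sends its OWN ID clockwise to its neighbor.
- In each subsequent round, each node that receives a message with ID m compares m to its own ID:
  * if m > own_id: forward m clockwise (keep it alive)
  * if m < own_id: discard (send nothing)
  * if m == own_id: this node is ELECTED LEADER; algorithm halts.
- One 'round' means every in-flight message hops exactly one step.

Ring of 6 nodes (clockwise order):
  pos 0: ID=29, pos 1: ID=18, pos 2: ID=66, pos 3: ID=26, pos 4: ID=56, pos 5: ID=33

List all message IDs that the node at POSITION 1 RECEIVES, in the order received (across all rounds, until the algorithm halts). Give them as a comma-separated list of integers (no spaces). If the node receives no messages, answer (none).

Round 1: pos1(id18) recv 29: fwd; pos2(id66) recv 18: drop; pos3(id26) recv 66: fwd; pos4(id56) recv 26: drop; pos5(id33) recv 56: fwd; pos0(id29) recv 33: fwd
Round 2: pos2(id66) recv 29: drop; pos4(id56) recv 66: fwd; pos0(id29) recv 56: fwd; pos1(id18) recv 33: fwd
Round 3: pos5(id33) recv 66: fwd; pos1(id18) recv 56: fwd; pos2(id66) recv 33: drop
Round 4: pos0(id29) recv 66: fwd; pos2(id66) recv 56: drop
Round 5: pos1(id18) recv 66: fwd
Round 6: pos2(id66) recv 66: ELECTED

Answer: 29,33,56,66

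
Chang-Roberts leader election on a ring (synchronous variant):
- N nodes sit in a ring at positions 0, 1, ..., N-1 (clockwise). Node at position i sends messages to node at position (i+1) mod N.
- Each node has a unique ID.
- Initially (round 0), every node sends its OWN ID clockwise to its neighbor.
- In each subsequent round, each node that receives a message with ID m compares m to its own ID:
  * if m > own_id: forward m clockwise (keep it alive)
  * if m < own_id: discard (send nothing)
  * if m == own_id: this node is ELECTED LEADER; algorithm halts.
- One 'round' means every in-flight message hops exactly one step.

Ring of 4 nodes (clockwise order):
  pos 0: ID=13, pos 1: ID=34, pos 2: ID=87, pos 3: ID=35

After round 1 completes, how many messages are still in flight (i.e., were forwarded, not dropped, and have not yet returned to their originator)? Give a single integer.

Round 1: pos1(id34) recv 13: drop; pos2(id87) recv 34: drop; pos3(id35) recv 87: fwd; pos0(id13) recv 35: fwd
After round 1: 2 messages still in flight

Answer: 2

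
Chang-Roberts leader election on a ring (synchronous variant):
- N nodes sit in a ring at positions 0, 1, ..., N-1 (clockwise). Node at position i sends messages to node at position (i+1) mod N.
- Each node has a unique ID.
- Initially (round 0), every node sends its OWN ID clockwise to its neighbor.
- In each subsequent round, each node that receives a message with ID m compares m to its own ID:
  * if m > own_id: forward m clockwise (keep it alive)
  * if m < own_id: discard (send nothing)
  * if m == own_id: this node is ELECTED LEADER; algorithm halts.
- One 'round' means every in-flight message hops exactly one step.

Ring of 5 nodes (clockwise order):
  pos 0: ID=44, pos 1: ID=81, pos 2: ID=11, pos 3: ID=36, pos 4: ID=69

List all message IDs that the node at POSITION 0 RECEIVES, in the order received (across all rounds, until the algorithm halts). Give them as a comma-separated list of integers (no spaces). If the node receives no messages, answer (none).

Answer: 69,81

Derivation:
Round 1: pos1(id81) recv 44: drop; pos2(id11) recv 81: fwd; pos3(id36) recv 11: drop; pos4(id69) recv 36: drop; pos0(id44) recv 69: fwd
Round 2: pos3(id36) recv 81: fwd; pos1(id81) recv 69: drop
Round 3: pos4(id69) recv 81: fwd
Round 4: pos0(id44) recv 81: fwd
Round 5: pos1(id81) recv 81: ELECTED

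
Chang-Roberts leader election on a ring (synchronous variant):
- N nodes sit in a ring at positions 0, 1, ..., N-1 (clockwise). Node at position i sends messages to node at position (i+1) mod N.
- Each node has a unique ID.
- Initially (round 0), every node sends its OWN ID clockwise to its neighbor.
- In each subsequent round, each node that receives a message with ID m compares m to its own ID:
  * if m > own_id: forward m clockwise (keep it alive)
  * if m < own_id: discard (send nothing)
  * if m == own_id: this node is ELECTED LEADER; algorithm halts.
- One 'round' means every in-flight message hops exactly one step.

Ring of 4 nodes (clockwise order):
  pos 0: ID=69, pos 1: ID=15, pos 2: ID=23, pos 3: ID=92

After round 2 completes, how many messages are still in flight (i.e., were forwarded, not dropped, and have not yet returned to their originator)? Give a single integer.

Round 1: pos1(id15) recv 69: fwd; pos2(id23) recv 15: drop; pos3(id92) recv 23: drop; pos0(id69) recv 92: fwd
Round 2: pos2(id23) recv 69: fwd; pos1(id15) recv 92: fwd
After round 2: 2 messages still in flight

Answer: 2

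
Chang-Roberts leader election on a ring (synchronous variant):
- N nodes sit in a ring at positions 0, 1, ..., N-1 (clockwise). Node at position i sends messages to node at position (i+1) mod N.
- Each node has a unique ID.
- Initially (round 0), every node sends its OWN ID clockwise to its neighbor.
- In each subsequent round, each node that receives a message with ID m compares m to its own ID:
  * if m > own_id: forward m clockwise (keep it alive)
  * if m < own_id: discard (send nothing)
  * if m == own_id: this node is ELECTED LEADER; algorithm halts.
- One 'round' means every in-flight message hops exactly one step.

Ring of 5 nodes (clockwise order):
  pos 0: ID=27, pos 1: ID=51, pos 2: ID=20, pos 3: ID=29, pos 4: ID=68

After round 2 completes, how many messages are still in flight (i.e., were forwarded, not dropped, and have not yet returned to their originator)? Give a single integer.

Answer: 2

Derivation:
Round 1: pos1(id51) recv 27: drop; pos2(id20) recv 51: fwd; pos3(id29) recv 20: drop; pos4(id68) recv 29: drop; pos0(id27) recv 68: fwd
Round 2: pos3(id29) recv 51: fwd; pos1(id51) recv 68: fwd
After round 2: 2 messages still in flight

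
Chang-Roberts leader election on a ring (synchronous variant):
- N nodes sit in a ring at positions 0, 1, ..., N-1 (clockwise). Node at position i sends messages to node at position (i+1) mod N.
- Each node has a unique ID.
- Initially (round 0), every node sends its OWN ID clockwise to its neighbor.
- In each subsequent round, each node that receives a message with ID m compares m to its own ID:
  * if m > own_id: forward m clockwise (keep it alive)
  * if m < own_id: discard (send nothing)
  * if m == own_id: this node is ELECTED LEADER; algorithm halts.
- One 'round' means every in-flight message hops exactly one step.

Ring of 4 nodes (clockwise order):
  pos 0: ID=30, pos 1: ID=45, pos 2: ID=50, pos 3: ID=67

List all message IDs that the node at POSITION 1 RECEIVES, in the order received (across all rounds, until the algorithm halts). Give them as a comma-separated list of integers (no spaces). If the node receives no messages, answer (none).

Answer: 30,67

Derivation:
Round 1: pos1(id45) recv 30: drop; pos2(id50) recv 45: drop; pos3(id67) recv 50: drop; pos0(id30) recv 67: fwd
Round 2: pos1(id45) recv 67: fwd
Round 3: pos2(id50) recv 67: fwd
Round 4: pos3(id67) recv 67: ELECTED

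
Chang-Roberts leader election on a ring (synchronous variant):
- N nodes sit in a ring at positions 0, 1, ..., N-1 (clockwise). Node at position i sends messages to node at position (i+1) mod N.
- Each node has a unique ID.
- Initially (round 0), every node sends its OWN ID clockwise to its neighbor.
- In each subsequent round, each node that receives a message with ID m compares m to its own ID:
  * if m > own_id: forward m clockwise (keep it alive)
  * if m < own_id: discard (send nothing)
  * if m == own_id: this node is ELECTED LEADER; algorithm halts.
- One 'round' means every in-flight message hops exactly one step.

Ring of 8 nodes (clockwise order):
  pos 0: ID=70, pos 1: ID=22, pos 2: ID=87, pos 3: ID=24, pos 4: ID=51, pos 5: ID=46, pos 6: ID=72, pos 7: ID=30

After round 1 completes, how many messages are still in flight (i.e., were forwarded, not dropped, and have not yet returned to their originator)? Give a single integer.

Round 1: pos1(id22) recv 70: fwd; pos2(id87) recv 22: drop; pos3(id24) recv 87: fwd; pos4(id51) recv 24: drop; pos5(id46) recv 51: fwd; pos6(id72) recv 46: drop; pos7(id30) recv 72: fwd; pos0(id70) recv 30: drop
After round 1: 4 messages still in flight

Answer: 4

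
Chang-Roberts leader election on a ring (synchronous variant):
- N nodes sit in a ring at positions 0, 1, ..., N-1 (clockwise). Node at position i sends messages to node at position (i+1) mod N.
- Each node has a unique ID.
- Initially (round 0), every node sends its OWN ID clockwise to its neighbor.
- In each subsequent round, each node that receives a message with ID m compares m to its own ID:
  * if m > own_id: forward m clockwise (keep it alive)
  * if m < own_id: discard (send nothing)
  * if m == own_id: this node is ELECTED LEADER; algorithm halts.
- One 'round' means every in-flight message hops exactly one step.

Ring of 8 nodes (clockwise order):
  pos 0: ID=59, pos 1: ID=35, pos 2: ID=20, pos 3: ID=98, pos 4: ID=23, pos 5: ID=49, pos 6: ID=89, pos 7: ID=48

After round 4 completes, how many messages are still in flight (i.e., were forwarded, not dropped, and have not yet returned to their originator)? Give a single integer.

Round 1: pos1(id35) recv 59: fwd; pos2(id20) recv 35: fwd; pos3(id98) recv 20: drop; pos4(id23) recv 98: fwd; pos5(id49) recv 23: drop; pos6(id89) recv 49: drop; pos7(id48) recv 89: fwd; pos0(id59) recv 48: drop
Round 2: pos2(id20) recv 59: fwd; pos3(id98) recv 35: drop; pos5(id49) recv 98: fwd; pos0(id59) recv 89: fwd
Round 3: pos3(id98) recv 59: drop; pos6(id89) recv 98: fwd; pos1(id35) recv 89: fwd
Round 4: pos7(id48) recv 98: fwd; pos2(id20) recv 89: fwd
After round 4: 2 messages still in flight

Answer: 2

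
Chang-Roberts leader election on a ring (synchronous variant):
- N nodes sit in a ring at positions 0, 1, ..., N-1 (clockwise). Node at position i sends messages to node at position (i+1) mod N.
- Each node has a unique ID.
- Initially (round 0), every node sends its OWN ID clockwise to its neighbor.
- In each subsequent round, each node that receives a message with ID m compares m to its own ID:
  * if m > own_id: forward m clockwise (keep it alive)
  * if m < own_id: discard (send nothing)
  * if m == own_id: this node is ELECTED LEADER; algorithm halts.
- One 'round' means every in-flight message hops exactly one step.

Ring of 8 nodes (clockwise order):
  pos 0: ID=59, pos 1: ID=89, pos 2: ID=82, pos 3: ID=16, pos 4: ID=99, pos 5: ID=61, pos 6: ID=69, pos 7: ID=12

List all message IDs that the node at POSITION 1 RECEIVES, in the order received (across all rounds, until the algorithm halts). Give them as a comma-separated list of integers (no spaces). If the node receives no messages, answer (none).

Answer: 59,69,99

Derivation:
Round 1: pos1(id89) recv 59: drop; pos2(id82) recv 89: fwd; pos3(id16) recv 82: fwd; pos4(id99) recv 16: drop; pos5(id61) recv 99: fwd; pos6(id69) recv 61: drop; pos7(id12) recv 69: fwd; pos0(id59) recv 12: drop
Round 2: pos3(id16) recv 89: fwd; pos4(id99) recv 82: drop; pos6(id69) recv 99: fwd; pos0(id59) recv 69: fwd
Round 3: pos4(id99) recv 89: drop; pos7(id12) recv 99: fwd; pos1(id89) recv 69: drop
Round 4: pos0(id59) recv 99: fwd
Round 5: pos1(id89) recv 99: fwd
Round 6: pos2(id82) recv 99: fwd
Round 7: pos3(id16) recv 99: fwd
Round 8: pos4(id99) recv 99: ELECTED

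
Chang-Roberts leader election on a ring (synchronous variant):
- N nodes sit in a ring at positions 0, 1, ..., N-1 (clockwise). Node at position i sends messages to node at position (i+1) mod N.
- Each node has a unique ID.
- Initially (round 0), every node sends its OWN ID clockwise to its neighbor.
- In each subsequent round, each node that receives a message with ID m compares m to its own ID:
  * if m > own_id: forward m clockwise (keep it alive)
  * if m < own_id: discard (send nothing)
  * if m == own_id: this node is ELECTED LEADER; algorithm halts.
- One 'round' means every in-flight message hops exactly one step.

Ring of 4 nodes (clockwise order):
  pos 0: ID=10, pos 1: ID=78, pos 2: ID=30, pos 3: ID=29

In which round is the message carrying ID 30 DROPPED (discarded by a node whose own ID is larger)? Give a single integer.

Round 1: pos1(id78) recv 10: drop; pos2(id30) recv 78: fwd; pos3(id29) recv 30: fwd; pos0(id10) recv 29: fwd
Round 2: pos3(id29) recv 78: fwd; pos0(id10) recv 30: fwd; pos1(id78) recv 29: drop
Round 3: pos0(id10) recv 78: fwd; pos1(id78) recv 30: drop
Round 4: pos1(id78) recv 78: ELECTED
Message ID 30 originates at pos 2; dropped at pos 1 in round 3

Answer: 3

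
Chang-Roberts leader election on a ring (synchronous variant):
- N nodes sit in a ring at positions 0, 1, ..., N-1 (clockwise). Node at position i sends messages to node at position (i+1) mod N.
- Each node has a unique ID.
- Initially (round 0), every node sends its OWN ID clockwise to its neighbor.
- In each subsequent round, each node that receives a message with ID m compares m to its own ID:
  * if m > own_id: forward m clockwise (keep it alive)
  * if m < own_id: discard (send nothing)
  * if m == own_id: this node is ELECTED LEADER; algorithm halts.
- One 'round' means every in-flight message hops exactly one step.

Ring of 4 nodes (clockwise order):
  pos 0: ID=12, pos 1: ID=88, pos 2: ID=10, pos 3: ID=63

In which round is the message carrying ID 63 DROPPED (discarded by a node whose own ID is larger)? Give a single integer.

Round 1: pos1(id88) recv 12: drop; pos2(id10) recv 88: fwd; pos3(id63) recv 10: drop; pos0(id12) recv 63: fwd
Round 2: pos3(id63) recv 88: fwd; pos1(id88) recv 63: drop
Round 3: pos0(id12) recv 88: fwd
Round 4: pos1(id88) recv 88: ELECTED
Message ID 63 originates at pos 3; dropped at pos 1 in round 2

Answer: 2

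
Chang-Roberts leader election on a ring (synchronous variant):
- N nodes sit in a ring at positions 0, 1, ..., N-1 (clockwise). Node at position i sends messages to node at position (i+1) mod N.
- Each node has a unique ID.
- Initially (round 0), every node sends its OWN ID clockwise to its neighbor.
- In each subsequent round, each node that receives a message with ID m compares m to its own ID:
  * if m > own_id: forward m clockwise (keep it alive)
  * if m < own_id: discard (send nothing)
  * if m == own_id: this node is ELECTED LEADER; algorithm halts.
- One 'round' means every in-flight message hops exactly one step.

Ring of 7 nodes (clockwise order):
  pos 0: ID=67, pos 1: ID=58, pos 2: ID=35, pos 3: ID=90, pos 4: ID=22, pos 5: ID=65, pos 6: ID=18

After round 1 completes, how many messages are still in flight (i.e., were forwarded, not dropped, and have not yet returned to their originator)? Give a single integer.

Round 1: pos1(id58) recv 67: fwd; pos2(id35) recv 58: fwd; pos3(id90) recv 35: drop; pos4(id22) recv 90: fwd; pos5(id65) recv 22: drop; pos6(id18) recv 65: fwd; pos0(id67) recv 18: drop
After round 1: 4 messages still in flight

Answer: 4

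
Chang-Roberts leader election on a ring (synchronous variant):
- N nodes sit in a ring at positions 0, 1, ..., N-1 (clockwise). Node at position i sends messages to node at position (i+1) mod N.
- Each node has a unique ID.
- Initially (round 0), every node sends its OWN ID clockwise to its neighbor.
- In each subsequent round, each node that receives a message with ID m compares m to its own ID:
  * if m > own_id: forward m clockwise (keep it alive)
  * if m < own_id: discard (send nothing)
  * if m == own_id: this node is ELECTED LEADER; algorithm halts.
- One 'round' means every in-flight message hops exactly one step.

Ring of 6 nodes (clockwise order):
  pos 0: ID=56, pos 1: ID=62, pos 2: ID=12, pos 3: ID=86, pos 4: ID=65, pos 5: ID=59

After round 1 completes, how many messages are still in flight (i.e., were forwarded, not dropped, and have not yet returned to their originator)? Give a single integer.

Round 1: pos1(id62) recv 56: drop; pos2(id12) recv 62: fwd; pos3(id86) recv 12: drop; pos4(id65) recv 86: fwd; pos5(id59) recv 65: fwd; pos0(id56) recv 59: fwd
After round 1: 4 messages still in flight

Answer: 4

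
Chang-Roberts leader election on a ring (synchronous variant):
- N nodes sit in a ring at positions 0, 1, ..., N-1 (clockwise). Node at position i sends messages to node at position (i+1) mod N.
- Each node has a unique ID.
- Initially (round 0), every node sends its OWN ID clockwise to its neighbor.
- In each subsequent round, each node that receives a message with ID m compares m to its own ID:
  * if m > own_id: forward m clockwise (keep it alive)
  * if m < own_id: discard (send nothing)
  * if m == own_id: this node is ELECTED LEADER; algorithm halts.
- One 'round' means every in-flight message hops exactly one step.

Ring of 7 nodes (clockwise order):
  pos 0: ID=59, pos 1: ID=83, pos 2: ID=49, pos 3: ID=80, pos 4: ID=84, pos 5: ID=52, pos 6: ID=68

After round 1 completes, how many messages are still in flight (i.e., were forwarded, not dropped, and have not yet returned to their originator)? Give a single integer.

Answer: 3

Derivation:
Round 1: pos1(id83) recv 59: drop; pos2(id49) recv 83: fwd; pos3(id80) recv 49: drop; pos4(id84) recv 80: drop; pos5(id52) recv 84: fwd; pos6(id68) recv 52: drop; pos0(id59) recv 68: fwd
After round 1: 3 messages still in flight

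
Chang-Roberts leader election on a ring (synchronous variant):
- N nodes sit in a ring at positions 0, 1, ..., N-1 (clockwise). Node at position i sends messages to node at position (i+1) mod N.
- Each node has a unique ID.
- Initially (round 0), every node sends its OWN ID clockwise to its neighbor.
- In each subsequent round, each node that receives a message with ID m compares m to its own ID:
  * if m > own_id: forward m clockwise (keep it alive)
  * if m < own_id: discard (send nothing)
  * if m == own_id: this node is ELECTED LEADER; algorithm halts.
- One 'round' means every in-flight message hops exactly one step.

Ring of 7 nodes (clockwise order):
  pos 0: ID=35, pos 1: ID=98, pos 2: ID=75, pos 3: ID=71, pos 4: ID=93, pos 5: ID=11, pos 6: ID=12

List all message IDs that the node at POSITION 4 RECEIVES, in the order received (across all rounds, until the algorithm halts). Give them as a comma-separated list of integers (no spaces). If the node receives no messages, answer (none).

Round 1: pos1(id98) recv 35: drop; pos2(id75) recv 98: fwd; pos3(id71) recv 75: fwd; pos4(id93) recv 71: drop; pos5(id11) recv 93: fwd; pos6(id12) recv 11: drop; pos0(id35) recv 12: drop
Round 2: pos3(id71) recv 98: fwd; pos4(id93) recv 75: drop; pos6(id12) recv 93: fwd
Round 3: pos4(id93) recv 98: fwd; pos0(id35) recv 93: fwd
Round 4: pos5(id11) recv 98: fwd; pos1(id98) recv 93: drop
Round 5: pos6(id12) recv 98: fwd
Round 6: pos0(id35) recv 98: fwd
Round 7: pos1(id98) recv 98: ELECTED

Answer: 71,75,98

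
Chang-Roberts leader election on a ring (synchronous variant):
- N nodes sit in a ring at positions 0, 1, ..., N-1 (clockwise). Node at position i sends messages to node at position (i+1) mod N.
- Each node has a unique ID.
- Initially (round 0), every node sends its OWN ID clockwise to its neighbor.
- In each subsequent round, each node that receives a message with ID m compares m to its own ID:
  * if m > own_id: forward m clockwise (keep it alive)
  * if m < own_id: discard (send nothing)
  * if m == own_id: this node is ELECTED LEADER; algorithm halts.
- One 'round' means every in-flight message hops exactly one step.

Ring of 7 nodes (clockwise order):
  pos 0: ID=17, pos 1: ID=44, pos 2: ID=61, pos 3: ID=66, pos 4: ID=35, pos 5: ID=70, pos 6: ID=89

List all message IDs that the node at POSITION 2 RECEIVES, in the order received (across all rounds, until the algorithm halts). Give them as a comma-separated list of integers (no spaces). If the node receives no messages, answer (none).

Round 1: pos1(id44) recv 17: drop; pos2(id61) recv 44: drop; pos3(id66) recv 61: drop; pos4(id35) recv 66: fwd; pos5(id70) recv 35: drop; pos6(id89) recv 70: drop; pos0(id17) recv 89: fwd
Round 2: pos5(id70) recv 66: drop; pos1(id44) recv 89: fwd
Round 3: pos2(id61) recv 89: fwd
Round 4: pos3(id66) recv 89: fwd
Round 5: pos4(id35) recv 89: fwd
Round 6: pos5(id70) recv 89: fwd
Round 7: pos6(id89) recv 89: ELECTED

Answer: 44,89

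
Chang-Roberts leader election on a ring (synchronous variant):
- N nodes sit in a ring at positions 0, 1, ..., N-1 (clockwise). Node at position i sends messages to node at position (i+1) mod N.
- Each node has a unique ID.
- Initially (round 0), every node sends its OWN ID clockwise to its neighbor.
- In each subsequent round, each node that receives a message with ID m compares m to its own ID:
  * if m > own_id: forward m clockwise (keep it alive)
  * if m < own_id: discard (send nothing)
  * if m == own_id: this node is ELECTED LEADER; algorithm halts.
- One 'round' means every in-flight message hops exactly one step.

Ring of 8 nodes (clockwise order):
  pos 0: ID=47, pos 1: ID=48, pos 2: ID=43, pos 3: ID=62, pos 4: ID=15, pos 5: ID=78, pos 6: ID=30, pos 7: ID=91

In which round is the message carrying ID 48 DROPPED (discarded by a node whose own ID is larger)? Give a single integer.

Round 1: pos1(id48) recv 47: drop; pos2(id43) recv 48: fwd; pos3(id62) recv 43: drop; pos4(id15) recv 62: fwd; pos5(id78) recv 15: drop; pos6(id30) recv 78: fwd; pos7(id91) recv 30: drop; pos0(id47) recv 91: fwd
Round 2: pos3(id62) recv 48: drop; pos5(id78) recv 62: drop; pos7(id91) recv 78: drop; pos1(id48) recv 91: fwd
Round 3: pos2(id43) recv 91: fwd
Round 4: pos3(id62) recv 91: fwd
Round 5: pos4(id15) recv 91: fwd
Round 6: pos5(id78) recv 91: fwd
Round 7: pos6(id30) recv 91: fwd
Round 8: pos7(id91) recv 91: ELECTED
Message ID 48 originates at pos 1; dropped at pos 3 in round 2

Answer: 2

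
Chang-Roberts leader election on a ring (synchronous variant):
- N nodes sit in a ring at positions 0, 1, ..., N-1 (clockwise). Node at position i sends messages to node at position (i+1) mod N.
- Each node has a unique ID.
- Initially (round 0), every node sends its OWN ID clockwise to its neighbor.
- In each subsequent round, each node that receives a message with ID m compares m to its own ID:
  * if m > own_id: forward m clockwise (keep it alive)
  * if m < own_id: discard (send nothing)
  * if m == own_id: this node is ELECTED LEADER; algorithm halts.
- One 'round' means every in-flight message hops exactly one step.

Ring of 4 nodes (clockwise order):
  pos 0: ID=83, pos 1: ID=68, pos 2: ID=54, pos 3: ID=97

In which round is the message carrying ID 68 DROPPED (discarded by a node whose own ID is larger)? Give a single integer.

Round 1: pos1(id68) recv 83: fwd; pos2(id54) recv 68: fwd; pos3(id97) recv 54: drop; pos0(id83) recv 97: fwd
Round 2: pos2(id54) recv 83: fwd; pos3(id97) recv 68: drop; pos1(id68) recv 97: fwd
Round 3: pos3(id97) recv 83: drop; pos2(id54) recv 97: fwd
Round 4: pos3(id97) recv 97: ELECTED
Message ID 68 originates at pos 1; dropped at pos 3 in round 2

Answer: 2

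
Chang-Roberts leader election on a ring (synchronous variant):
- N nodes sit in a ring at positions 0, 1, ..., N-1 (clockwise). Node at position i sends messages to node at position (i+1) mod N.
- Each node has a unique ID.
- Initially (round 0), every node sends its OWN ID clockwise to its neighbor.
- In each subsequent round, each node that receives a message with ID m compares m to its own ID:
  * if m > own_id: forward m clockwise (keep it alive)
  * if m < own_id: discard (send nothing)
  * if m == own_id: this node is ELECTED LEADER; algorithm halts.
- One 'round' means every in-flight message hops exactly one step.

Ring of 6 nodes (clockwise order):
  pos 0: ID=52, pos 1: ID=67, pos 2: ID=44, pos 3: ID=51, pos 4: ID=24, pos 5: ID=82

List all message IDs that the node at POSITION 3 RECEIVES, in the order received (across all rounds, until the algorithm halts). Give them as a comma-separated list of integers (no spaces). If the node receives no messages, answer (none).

Answer: 44,67,82

Derivation:
Round 1: pos1(id67) recv 52: drop; pos2(id44) recv 67: fwd; pos3(id51) recv 44: drop; pos4(id24) recv 51: fwd; pos5(id82) recv 24: drop; pos0(id52) recv 82: fwd
Round 2: pos3(id51) recv 67: fwd; pos5(id82) recv 51: drop; pos1(id67) recv 82: fwd
Round 3: pos4(id24) recv 67: fwd; pos2(id44) recv 82: fwd
Round 4: pos5(id82) recv 67: drop; pos3(id51) recv 82: fwd
Round 5: pos4(id24) recv 82: fwd
Round 6: pos5(id82) recv 82: ELECTED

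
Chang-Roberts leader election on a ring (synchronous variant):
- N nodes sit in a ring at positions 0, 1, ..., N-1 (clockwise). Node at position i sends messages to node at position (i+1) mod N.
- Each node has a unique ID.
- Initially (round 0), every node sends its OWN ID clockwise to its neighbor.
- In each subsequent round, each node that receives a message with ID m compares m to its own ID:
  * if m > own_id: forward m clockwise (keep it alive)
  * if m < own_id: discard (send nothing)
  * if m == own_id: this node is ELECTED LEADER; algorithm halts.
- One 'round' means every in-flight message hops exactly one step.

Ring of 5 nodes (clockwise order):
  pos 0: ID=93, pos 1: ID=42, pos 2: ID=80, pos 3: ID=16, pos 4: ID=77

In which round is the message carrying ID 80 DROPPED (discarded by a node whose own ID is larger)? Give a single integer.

Round 1: pos1(id42) recv 93: fwd; pos2(id80) recv 42: drop; pos3(id16) recv 80: fwd; pos4(id77) recv 16: drop; pos0(id93) recv 77: drop
Round 2: pos2(id80) recv 93: fwd; pos4(id77) recv 80: fwd
Round 3: pos3(id16) recv 93: fwd; pos0(id93) recv 80: drop
Round 4: pos4(id77) recv 93: fwd
Round 5: pos0(id93) recv 93: ELECTED
Message ID 80 originates at pos 2; dropped at pos 0 in round 3

Answer: 3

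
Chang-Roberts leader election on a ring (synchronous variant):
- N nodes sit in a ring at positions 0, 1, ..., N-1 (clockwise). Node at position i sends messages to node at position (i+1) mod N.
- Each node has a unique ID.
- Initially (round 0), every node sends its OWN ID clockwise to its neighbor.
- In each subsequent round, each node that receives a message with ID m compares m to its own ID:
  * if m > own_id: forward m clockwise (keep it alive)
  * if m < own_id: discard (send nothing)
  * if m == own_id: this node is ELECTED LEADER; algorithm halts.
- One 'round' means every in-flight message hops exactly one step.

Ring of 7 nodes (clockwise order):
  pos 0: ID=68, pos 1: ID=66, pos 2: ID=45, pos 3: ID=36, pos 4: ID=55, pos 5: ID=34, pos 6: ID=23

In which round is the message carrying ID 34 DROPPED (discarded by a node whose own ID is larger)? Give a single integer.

Answer: 2

Derivation:
Round 1: pos1(id66) recv 68: fwd; pos2(id45) recv 66: fwd; pos3(id36) recv 45: fwd; pos4(id55) recv 36: drop; pos5(id34) recv 55: fwd; pos6(id23) recv 34: fwd; pos0(id68) recv 23: drop
Round 2: pos2(id45) recv 68: fwd; pos3(id36) recv 66: fwd; pos4(id55) recv 45: drop; pos6(id23) recv 55: fwd; pos0(id68) recv 34: drop
Round 3: pos3(id36) recv 68: fwd; pos4(id55) recv 66: fwd; pos0(id68) recv 55: drop
Round 4: pos4(id55) recv 68: fwd; pos5(id34) recv 66: fwd
Round 5: pos5(id34) recv 68: fwd; pos6(id23) recv 66: fwd
Round 6: pos6(id23) recv 68: fwd; pos0(id68) recv 66: drop
Round 7: pos0(id68) recv 68: ELECTED
Message ID 34 originates at pos 5; dropped at pos 0 in round 2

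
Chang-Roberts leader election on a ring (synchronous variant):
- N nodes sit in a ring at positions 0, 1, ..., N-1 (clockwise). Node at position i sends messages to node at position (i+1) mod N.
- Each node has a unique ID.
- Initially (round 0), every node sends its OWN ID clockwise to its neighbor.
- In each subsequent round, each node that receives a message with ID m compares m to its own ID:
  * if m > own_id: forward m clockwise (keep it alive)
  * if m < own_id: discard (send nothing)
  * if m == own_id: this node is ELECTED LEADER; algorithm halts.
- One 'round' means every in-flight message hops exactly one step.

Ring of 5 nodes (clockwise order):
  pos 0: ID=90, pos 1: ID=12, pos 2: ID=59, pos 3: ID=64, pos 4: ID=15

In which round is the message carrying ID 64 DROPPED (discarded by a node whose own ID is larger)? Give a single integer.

Answer: 2

Derivation:
Round 1: pos1(id12) recv 90: fwd; pos2(id59) recv 12: drop; pos3(id64) recv 59: drop; pos4(id15) recv 64: fwd; pos0(id90) recv 15: drop
Round 2: pos2(id59) recv 90: fwd; pos0(id90) recv 64: drop
Round 3: pos3(id64) recv 90: fwd
Round 4: pos4(id15) recv 90: fwd
Round 5: pos0(id90) recv 90: ELECTED
Message ID 64 originates at pos 3; dropped at pos 0 in round 2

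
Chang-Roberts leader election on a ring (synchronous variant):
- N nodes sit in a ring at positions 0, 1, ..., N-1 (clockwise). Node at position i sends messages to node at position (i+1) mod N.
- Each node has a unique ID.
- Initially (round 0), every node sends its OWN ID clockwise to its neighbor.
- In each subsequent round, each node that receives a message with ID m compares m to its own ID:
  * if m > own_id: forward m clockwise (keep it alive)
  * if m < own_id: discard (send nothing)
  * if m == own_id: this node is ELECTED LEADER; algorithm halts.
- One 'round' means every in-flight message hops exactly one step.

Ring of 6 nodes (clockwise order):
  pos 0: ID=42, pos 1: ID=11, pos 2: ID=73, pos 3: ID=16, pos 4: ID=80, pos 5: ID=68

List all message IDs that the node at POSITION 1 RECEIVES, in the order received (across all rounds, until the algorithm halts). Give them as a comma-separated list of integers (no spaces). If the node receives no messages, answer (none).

Round 1: pos1(id11) recv 42: fwd; pos2(id73) recv 11: drop; pos3(id16) recv 73: fwd; pos4(id80) recv 16: drop; pos5(id68) recv 80: fwd; pos0(id42) recv 68: fwd
Round 2: pos2(id73) recv 42: drop; pos4(id80) recv 73: drop; pos0(id42) recv 80: fwd; pos1(id11) recv 68: fwd
Round 3: pos1(id11) recv 80: fwd; pos2(id73) recv 68: drop
Round 4: pos2(id73) recv 80: fwd
Round 5: pos3(id16) recv 80: fwd
Round 6: pos4(id80) recv 80: ELECTED

Answer: 42,68,80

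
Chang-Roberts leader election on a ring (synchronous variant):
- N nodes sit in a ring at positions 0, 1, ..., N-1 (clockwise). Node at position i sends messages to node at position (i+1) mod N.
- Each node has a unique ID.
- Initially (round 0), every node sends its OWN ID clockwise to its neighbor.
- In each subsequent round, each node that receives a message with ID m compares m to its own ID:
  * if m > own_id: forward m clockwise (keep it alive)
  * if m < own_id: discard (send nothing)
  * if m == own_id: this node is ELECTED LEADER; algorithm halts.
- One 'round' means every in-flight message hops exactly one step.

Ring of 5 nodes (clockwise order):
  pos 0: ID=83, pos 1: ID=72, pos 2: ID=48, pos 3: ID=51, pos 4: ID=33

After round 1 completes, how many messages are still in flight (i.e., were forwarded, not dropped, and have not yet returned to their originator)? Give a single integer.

Answer: 3

Derivation:
Round 1: pos1(id72) recv 83: fwd; pos2(id48) recv 72: fwd; pos3(id51) recv 48: drop; pos4(id33) recv 51: fwd; pos0(id83) recv 33: drop
After round 1: 3 messages still in flight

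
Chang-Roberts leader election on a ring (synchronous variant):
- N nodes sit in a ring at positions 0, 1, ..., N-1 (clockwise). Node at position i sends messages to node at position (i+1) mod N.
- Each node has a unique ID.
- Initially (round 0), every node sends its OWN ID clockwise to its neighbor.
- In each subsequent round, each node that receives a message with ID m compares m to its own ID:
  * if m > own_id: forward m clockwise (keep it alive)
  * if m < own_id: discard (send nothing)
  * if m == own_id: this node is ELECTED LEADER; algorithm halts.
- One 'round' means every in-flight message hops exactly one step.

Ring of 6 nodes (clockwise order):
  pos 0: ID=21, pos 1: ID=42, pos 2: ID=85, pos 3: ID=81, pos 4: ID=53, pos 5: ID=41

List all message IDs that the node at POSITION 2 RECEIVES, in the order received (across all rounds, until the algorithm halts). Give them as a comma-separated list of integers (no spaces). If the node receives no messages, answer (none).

Answer: 42,53,81,85

Derivation:
Round 1: pos1(id42) recv 21: drop; pos2(id85) recv 42: drop; pos3(id81) recv 85: fwd; pos4(id53) recv 81: fwd; pos5(id41) recv 53: fwd; pos0(id21) recv 41: fwd
Round 2: pos4(id53) recv 85: fwd; pos5(id41) recv 81: fwd; pos0(id21) recv 53: fwd; pos1(id42) recv 41: drop
Round 3: pos5(id41) recv 85: fwd; pos0(id21) recv 81: fwd; pos1(id42) recv 53: fwd
Round 4: pos0(id21) recv 85: fwd; pos1(id42) recv 81: fwd; pos2(id85) recv 53: drop
Round 5: pos1(id42) recv 85: fwd; pos2(id85) recv 81: drop
Round 6: pos2(id85) recv 85: ELECTED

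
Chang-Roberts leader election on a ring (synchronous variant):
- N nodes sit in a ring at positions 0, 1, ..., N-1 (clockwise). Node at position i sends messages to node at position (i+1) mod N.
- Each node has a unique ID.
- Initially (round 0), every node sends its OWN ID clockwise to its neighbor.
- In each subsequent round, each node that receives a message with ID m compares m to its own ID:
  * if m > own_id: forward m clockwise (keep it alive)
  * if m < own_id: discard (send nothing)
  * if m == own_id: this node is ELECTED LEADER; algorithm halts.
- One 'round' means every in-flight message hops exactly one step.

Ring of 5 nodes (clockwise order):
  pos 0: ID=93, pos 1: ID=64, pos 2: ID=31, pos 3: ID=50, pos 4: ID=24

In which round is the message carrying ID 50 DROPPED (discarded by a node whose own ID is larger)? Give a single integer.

Answer: 2

Derivation:
Round 1: pos1(id64) recv 93: fwd; pos2(id31) recv 64: fwd; pos3(id50) recv 31: drop; pos4(id24) recv 50: fwd; pos0(id93) recv 24: drop
Round 2: pos2(id31) recv 93: fwd; pos3(id50) recv 64: fwd; pos0(id93) recv 50: drop
Round 3: pos3(id50) recv 93: fwd; pos4(id24) recv 64: fwd
Round 4: pos4(id24) recv 93: fwd; pos0(id93) recv 64: drop
Round 5: pos0(id93) recv 93: ELECTED
Message ID 50 originates at pos 3; dropped at pos 0 in round 2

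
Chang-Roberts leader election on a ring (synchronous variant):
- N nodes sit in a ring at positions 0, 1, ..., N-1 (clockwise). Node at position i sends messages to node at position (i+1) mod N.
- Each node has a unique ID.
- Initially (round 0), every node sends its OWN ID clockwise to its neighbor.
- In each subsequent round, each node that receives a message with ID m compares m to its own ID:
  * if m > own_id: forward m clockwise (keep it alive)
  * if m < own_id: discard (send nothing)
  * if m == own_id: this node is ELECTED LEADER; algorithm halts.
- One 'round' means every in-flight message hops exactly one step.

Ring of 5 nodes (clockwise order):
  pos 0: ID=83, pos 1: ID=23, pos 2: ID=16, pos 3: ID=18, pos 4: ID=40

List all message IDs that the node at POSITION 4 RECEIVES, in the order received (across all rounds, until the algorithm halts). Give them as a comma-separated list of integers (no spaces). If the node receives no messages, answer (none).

Answer: 18,23,83

Derivation:
Round 1: pos1(id23) recv 83: fwd; pos2(id16) recv 23: fwd; pos3(id18) recv 16: drop; pos4(id40) recv 18: drop; pos0(id83) recv 40: drop
Round 2: pos2(id16) recv 83: fwd; pos3(id18) recv 23: fwd
Round 3: pos3(id18) recv 83: fwd; pos4(id40) recv 23: drop
Round 4: pos4(id40) recv 83: fwd
Round 5: pos0(id83) recv 83: ELECTED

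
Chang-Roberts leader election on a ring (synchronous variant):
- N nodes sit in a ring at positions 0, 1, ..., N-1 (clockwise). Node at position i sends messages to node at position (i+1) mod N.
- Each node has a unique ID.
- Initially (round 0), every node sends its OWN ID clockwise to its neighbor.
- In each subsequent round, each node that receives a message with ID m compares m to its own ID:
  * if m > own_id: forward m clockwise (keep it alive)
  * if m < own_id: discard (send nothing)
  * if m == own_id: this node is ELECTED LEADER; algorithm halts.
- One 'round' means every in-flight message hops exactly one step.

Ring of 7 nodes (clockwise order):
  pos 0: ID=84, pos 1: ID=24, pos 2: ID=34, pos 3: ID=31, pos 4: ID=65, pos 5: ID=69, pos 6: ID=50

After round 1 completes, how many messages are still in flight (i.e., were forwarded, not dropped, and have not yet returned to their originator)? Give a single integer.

Answer: 3

Derivation:
Round 1: pos1(id24) recv 84: fwd; pos2(id34) recv 24: drop; pos3(id31) recv 34: fwd; pos4(id65) recv 31: drop; pos5(id69) recv 65: drop; pos6(id50) recv 69: fwd; pos0(id84) recv 50: drop
After round 1: 3 messages still in flight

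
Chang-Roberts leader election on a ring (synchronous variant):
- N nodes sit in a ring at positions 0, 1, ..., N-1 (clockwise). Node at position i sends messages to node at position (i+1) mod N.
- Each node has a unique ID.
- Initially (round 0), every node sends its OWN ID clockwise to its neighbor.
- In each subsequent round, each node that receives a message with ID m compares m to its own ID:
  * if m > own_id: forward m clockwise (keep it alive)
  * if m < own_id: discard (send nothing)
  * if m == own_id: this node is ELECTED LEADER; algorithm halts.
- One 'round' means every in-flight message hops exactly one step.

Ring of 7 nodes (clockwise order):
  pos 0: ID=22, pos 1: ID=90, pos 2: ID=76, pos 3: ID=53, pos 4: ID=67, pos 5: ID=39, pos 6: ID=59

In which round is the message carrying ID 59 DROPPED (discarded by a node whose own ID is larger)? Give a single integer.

Round 1: pos1(id90) recv 22: drop; pos2(id76) recv 90: fwd; pos3(id53) recv 76: fwd; pos4(id67) recv 53: drop; pos5(id39) recv 67: fwd; pos6(id59) recv 39: drop; pos0(id22) recv 59: fwd
Round 2: pos3(id53) recv 90: fwd; pos4(id67) recv 76: fwd; pos6(id59) recv 67: fwd; pos1(id90) recv 59: drop
Round 3: pos4(id67) recv 90: fwd; pos5(id39) recv 76: fwd; pos0(id22) recv 67: fwd
Round 4: pos5(id39) recv 90: fwd; pos6(id59) recv 76: fwd; pos1(id90) recv 67: drop
Round 5: pos6(id59) recv 90: fwd; pos0(id22) recv 76: fwd
Round 6: pos0(id22) recv 90: fwd; pos1(id90) recv 76: drop
Round 7: pos1(id90) recv 90: ELECTED
Message ID 59 originates at pos 6; dropped at pos 1 in round 2

Answer: 2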